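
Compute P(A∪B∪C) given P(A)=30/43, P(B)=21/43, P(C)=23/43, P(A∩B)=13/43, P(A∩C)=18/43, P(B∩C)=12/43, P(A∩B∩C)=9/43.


P(A∪B∪C) = P(A)+P(B)+P(C) - P(AB)-P(AC)-P(BC) + P(ABC)
= 30/43+21/43+23/43 - 13/43-18/43-12/43 + 9/43
= 40/43

40/43


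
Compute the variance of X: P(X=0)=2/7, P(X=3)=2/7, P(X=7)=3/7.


E[X] = 27/7, E[X^2] = 165/7
Var(X) = E[X^2] - (E[X])^2 = 165/7 - (27/7)^2 = 426/49

426/49


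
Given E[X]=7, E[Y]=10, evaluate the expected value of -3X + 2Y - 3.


E[-3X + 2Y - 3] = -3*E[X] + 2*E[Y] - 3
= (-3)*(7) + (2)*(10) + (-3)
= -21 + 20 - 3 = -4

-4


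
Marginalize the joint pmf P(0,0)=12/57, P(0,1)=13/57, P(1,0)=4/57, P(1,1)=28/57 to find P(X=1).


P(X=1) = P(1,0)+P(1,1) = 4/57 + 28/57 = 32/57

32/57


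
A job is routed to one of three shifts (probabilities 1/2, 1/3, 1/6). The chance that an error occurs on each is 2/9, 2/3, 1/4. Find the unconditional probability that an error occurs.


P(A) = P(A|B1)P(B1) + P(A|B2)P(B2) + P(A|B3)P(B3)
= 2/9*1/2 + 2/3*1/3 + 1/4*1/6
= 1/9 + 2/9 + 1/24 = 3/8

3/8


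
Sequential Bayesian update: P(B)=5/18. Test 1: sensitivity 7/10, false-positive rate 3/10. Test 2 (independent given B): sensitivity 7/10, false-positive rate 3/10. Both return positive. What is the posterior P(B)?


After test 1: P(+) = 7/10*5/18 + 3/10*13/18 = 37/90
P(B|+) = (7/36)/(37/90) = 35/74
After test 2 (use post1 as new prior): P(+) = 7/10*35/74 + 3/10*39/74 = 181/370
P(B|+,+) = (49/148)/(181/370) = 245/362

245/362


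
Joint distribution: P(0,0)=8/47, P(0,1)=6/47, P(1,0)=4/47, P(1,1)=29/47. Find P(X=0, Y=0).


Read from table: P(X=0, Y=0) = 8/47

8/47


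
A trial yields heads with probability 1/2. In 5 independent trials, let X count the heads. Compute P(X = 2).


P(X=2) = C(5,2) * p^2 * (1-p)^3
= 10 * 1/4 * 1/8
= 5/16

5/16


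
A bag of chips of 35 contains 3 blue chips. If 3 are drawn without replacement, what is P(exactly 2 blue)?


P(X=2) = C(3,2)*C(32,1) / C(35,3)
= 3*32 / 6545
= 96/6545

96/6545


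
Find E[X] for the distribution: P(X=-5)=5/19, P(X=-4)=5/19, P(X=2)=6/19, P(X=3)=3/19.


E[X] = sum(x * P(x))
= -5*5/19 - 4*5/19 + 2*6/19 + 3*3/19
= -24/19

-24/19


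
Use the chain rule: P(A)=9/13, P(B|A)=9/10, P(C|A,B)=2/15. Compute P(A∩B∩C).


P(A∩B∩C) = P(A) * P(B|A) * P(C|A∩B)
= 9/13 * 9/10 * 2/15
= 81/130 * 2/15 = 27/325

27/325


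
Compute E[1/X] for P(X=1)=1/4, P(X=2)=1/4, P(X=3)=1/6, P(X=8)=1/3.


E[1/X] = sum(g(x)*P(x))
= 1*1/4 + 1/2*1/4 + 1/3*1/6 + 1/8*1/3
= 17/36

17/36


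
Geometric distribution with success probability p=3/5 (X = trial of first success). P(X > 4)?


P(X > 4) = P(first 4 trials all fail) = (1-p)^4 = (2/5)^4 = 16/625

16/625


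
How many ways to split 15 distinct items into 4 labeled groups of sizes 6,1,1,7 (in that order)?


15! = 1307674368000
Denominator: 6!=720 * 1!=1 * 1!=1 * 7!=5040
Coefficient = 1307674368000 / 3628800 = 360360

360360


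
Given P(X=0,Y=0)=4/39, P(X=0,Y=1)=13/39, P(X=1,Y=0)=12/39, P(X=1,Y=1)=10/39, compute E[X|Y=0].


P(Y=0) = 16/39
E[X|Y=0] = (0*4 + 1*12)/16 = 12/16 = 3/4

3/4


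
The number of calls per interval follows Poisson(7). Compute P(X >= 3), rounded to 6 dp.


P(X>=3) = 1 - P(X<=2) = 1 - (e^(-7)*7^0/0! + e^(-7)*7^1/1! + e^(-7)*7^2/2!)
≈ 1 - (0.0009118820 + 0.0063831738 + 0.0223411082)
= 1 - 0.0296361640 = 0.9703638360
≈ 0.970364

0.970364


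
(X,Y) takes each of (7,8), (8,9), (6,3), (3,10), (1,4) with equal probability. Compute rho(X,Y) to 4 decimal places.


Cov(X,Y) = 2.0000, Var(X) = 6.8000, Var(Y) = 7.7600
rho = Cov/(sqrt(VarX)*sqrt(VarY)) = 0.2753

0.2753


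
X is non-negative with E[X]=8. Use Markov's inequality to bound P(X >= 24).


Markov: P(X >= a) <= E[X]/a
P(X >= 24) <= 8/24 = 1/3

1/3


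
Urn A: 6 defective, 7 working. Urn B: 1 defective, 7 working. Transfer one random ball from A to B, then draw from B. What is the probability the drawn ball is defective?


P(transfer defective) = 6/13; P(transfer working) = 7/13
If defective transferred: Urn II has 2 defective of 9, so P(defective|defective moved) = 2/9
If working transferred: Urn II has 1 defective of 9, so P(defective|working moved) = 1/9
By total probability: P(defective) = 6/13*2/9 + 7/13*1/9 = 19/117

19/117


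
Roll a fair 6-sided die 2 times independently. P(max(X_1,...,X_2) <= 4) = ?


P(max <= 4) = P(all X_i <= 4) = (P(X_1 <= 4))^2
= (4/6)^2 = (2/3)^2 = 4/9

4/9


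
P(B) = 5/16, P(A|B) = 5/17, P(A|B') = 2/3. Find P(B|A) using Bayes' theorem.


P(A) = P(A|B)P(B) + P(A|B')P(B') = 5/17*5/16 + 2/3*11/16 = 449/816
P(B|A) = P(A|B)P(B)/P(A) = (25/272)/(449/816) = 75/449

75/449


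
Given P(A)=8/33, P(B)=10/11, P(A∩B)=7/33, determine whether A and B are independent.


P(A)*P(B) = 8/33*10/11 = 80/363
P(A∩B) = 7/33 != 80/363, so not independent

No, A and B are not independent


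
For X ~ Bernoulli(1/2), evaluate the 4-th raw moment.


For Bernoulli: X in {0,1}
E[X^4] = 0^4*(1-1/2) + 1^4*1/2 = 1/2

1/2


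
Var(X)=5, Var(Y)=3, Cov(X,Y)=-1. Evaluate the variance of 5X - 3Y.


Var(5X - 3Y) = 5^2*Var(X) + (-3)^2*Var(Y) + 2*5*(-3)*Cov(X,Y)
= 25*5 + 9*3 - 30*(-1)
= 125 + 27 + 30 = 182

182


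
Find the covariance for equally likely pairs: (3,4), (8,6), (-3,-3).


E[X]=8/3, E[Y]=7/3, E[XY]=23
Cov(X,Y) = E[XY] - E[X]E[Y] = 23 - 8/3*7/3 = 151/9

151/9


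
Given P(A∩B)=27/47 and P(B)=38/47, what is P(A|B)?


P(A|B) = P(A∩B)/P(B) = (27/47)/(38/47) = 27/38

27/38


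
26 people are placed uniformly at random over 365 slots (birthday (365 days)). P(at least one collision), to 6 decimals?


P(all different) = prod((365-i)/365 for i=0..25) = 0.401759
P(at least one match) = 1 - 0.401759 = 0.598241

0.598241


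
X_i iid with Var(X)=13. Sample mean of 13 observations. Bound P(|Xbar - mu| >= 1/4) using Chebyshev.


Var(Xbar) = Var(X)/n = 13/13
Chebyshev: P(|Xbar-mu| >= 1/4) <= Var(Xbar)/(1/4)^2 = 1/(1/16) = 16
Bound exceeds 1, so trivial bound: 1

1


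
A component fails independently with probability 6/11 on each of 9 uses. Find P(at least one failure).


P(at least one) = 1 - P(none)
P(none) = (1 - 6/11)^9 = (5/11)^9 = 1953125/2357947691
P(at least one) = 1 - 1953125/2357947691 = 2355994566/2357947691

2355994566/2357947691


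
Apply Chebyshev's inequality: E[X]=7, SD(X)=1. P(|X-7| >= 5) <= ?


k = 5/1 = 5
Chebyshev: P(|X-mu| >= k*sigma) <= 1/k^2 = 1/5^2 = 1/25

1/25


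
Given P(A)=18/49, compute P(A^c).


P(A') = 1 - P(A) = 1 - 18/49 = 31/49

31/49


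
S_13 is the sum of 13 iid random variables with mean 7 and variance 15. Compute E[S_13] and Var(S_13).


E[S_n] = n*mu = 13*7 = 91
Var(S_n) = n*sigma^2 = 13*15 = 195

E[S_13]=91, Var(S_13)=195


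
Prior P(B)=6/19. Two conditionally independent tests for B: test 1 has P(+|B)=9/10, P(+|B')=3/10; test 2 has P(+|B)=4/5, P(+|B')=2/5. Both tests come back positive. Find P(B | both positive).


After test 1: P(+) = 9/10*6/19 + 3/10*13/19 = 93/190
P(B|+) = (27/95)/(93/190) = 18/31
After test 2 (use post1 as new prior): P(+) = 4/5*18/31 + 2/5*13/31 = 98/155
P(B|+,+) = (72/155)/(98/155) = 36/49

36/49


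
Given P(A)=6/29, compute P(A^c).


P(A') = 1 - P(A) = 1 - 6/29 = 23/29

23/29


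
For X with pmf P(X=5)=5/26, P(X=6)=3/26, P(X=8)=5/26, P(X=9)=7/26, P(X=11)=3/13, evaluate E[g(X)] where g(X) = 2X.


E[2X] = sum(g(x)*P(x))
= 10*5/26 + 12*3/26 + 16*5/26 + 18*7/26 + 22*3/13
= 212/13

212/13


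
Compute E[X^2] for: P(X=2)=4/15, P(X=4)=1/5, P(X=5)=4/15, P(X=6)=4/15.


E[X^2] = sum(x^2 * P(x))
= 4*4/15 + 16*1/5 + 25*4/15 + 36*4/15
= 308/15

308/15


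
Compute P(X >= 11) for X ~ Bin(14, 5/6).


P(X>=11) = P(X=11) + P(X=12) + P(X=13) + P(X=14)
= 4443359375/19591041024 + 22216796875/78364164096 + 8544921875/39182082048 + 6103515625/78364164096
= 31591796875/39182082048

31591796875/39182082048


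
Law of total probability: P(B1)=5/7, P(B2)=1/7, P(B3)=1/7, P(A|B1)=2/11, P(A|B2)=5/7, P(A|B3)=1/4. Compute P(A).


P(A) = P(A|B1)P(B1) + P(A|B2)P(B2) + P(A|B3)P(B3)
= 2/11*5/7 + 5/7*1/7 + 1/4*1/7
= 10/77 + 5/49 + 1/28 = 577/2156

577/2156


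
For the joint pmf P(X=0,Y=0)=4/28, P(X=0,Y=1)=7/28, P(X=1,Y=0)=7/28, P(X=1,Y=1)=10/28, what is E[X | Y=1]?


P(Y=1) = 17/28
E[X|Y=1] = (0*7 + 1*10)/17 = 10/17

10/17


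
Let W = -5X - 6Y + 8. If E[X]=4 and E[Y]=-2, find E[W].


E[-5X - 6Y + 8] = -5*E[X] - 6*E[Y] + 8
= (-5)*(4) + (-6)*(-2) + (8)
= -20 + 12 + 8 = 0

0


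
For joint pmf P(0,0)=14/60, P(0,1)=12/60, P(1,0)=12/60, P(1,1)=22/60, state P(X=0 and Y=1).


Read from table: P(X=0, Y=1) = 12/60 = 1/5

1/5


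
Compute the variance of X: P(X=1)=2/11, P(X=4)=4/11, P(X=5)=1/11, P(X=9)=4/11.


E[X] = 59/11, E[X^2] = 415/11
Var(X) = E[X^2] - (E[X])^2 = 415/11 - (59/11)^2 = 1084/121

1084/121


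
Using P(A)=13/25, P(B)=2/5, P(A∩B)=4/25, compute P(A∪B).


P(A∪B) = P(A) + P(B) - P(A∩B)
= 13/25 + 2/5 - 4/25 = 19/25

19/25


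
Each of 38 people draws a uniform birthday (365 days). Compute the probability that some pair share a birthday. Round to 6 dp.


P(all different) = prod((365-i)/365 for i=0..37) = 0.135932
P(at least one match) = 1 - 0.135932 = 0.864068

0.864068


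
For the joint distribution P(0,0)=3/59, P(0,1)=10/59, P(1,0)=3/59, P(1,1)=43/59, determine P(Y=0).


P(Y=0) = P(0,0)+P(1,0) = 3/59 + 3/59 = 6/59

6/59


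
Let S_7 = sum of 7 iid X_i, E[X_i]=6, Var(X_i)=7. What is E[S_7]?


E[S_n] = n*E[X_1] = 7*6 = 42

42


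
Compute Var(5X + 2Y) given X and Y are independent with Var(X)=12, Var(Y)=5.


Independence => Cov(X,Y)=0
Var(5X + 2Y) = 5^2*Var(X) + 2^2*Var(Y)
= 25*12 + 4*5 = 320

320


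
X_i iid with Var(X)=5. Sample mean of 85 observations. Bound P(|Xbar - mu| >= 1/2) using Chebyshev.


Var(Xbar) = Var(X)/n = 5/85
Chebyshev: P(|Xbar-mu| >= 1/2) <= Var(Xbar)/(1/2)^2 = (1/17)/(1/4) = 4/17

4/17


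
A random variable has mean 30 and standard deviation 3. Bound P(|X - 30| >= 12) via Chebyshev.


k = 12/3 = 4
Chebyshev: P(|X-mu| >= k*sigma) <= 1/k^2 = 1/4^2 = 1/16

1/16


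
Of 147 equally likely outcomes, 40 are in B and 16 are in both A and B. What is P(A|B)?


P(A|B) = P(A∩B)/P(B) = (16/147)/(40/147) = 16/40 = 2/5

2/5


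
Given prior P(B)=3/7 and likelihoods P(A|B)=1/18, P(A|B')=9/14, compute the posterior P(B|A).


P(A) = P(A|B)P(B) + P(A|B')P(B') = 1/18*3/7 + 9/14*4/7 = 115/294
P(B|A) = P(A|B)P(B)/P(A) = (1/42)/(115/294) = 7/115

7/115


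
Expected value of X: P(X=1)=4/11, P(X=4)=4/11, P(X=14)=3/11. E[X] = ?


E[X] = sum(x * P(x))
= 1*4/11 + 4*4/11 + 14*3/11
= 62/11

62/11


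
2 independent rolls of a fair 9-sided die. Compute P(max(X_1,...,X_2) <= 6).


P(max <= 6) = P(all X_i <= 6) = (P(X_1 <= 6))^2
= (6/9)^2 = (2/3)^2 = 4/9

4/9


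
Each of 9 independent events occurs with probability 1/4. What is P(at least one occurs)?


P(at least one) = 1 - P(none)
P(none) = (1 - 1/4)^9 = (3/4)^9 = 19683/262144
P(at least one) = 1 - 19683/262144 = 242461/262144

242461/262144


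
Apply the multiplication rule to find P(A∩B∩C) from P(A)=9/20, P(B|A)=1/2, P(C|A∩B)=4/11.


P(A∩B∩C) = P(A) * P(B|A) * P(C|A∩B)
= 9/20 * 1/2 * 4/11
= 9/40 * 4/11 = 9/110

9/110


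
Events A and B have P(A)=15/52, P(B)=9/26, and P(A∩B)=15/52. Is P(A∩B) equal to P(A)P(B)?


P(A)*P(B) = 15/52*9/26 = 135/1352
P(A∩B) = 15/52 != 135/1352, so not independent

No, A and B are not independent


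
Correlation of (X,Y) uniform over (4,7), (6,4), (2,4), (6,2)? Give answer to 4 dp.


Cov(X,Y) = -1.1250, Var(X) = 2.7500, Var(Y) = 3.1875
rho = Cov/(sqrt(VarX)*sqrt(VarY)) = -0.3800

-0.3800


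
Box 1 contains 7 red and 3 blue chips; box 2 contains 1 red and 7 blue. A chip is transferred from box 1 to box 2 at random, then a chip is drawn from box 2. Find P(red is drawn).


P(transfer red) = 7/10; P(transfer blue) = 3/10
If red transferred: Urn II has 2 red of 9, so P(red|red moved) = 2/9
If blue transferred: Urn II has 1 red of 9, so P(red|blue moved) = 1/9
By total probability: P(red) = 7/10*2/9 + 3/10*1/9 = 17/90

17/90


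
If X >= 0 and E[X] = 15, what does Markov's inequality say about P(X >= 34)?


Markov: P(X >= a) <= E[X]/a
P(X >= 34) <= 15/34

15/34


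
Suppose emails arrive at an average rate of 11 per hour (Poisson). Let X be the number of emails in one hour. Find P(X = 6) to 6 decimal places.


P(X=6) = e^(-11) * 11^6 / 6!
≈ 0.00001670170079 * 1771561 / 720
≈ 0.041095

0.041095


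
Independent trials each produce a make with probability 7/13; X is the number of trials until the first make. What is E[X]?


For geometric (trials until first success), E[X] = 1/p = 1/(7/13) = 13/7

13/7


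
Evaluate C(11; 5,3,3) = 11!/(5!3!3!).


11! = 39916800
Denominator: 5!=120 * 3!=6 * 3!=6
Coefficient = 39916800 / 4320 = 9240

9240


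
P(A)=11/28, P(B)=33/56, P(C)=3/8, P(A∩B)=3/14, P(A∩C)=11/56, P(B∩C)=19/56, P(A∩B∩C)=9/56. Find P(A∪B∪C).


P(A∪B∪C) = P(A)+P(B)+P(C) - P(AB)-P(AC)-P(BC) + P(ABC)
= 11/28+33/56+3/8 - 3/14-11/56-19/56 + 9/56
= 43/56

43/56


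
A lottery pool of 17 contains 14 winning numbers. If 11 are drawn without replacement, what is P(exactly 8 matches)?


P(X=8) = C(14,8)*C(3,3) / C(17,11)
= 3003*1 / 12376
= 3003/12376 = 33/136

33/136


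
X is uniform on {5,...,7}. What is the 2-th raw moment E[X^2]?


E[X^2] = (1/3) * sum(x^2 for x=5..7)
= 110/3

110/3


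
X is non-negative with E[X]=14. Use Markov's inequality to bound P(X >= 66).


Markov: P(X >= a) <= E[X]/a
P(X >= 66) <= 14/66 = 7/33

7/33


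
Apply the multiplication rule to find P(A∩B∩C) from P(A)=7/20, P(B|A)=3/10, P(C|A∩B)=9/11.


P(A∩B∩C) = P(A) * P(B|A) * P(C|A∩B)
= 7/20 * 3/10 * 9/11
= 21/200 * 9/11 = 189/2200

189/2200


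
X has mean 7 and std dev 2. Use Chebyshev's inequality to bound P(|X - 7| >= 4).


k = 4/2 = 2
Chebyshev: P(|X-mu| >= k*sigma) <= 1/k^2 = 1/2^2 = 1/4

1/4


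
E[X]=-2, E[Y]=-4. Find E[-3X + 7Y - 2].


E[-3X + 7Y - 2] = -3*E[X] + 7*E[Y] - 2
= (-3)*(-2) + (7)*(-4) + (-2)
= 6 - 28 - 2 = -24

-24


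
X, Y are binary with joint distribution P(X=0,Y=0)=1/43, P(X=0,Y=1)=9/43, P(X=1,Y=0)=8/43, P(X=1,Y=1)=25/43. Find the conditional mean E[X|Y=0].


P(Y=0) = 9/43
E[X|Y=0] = (0*1 + 1*8)/9 = 8/9

8/9


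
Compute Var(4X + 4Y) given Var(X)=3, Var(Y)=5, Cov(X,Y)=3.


Var(4X + 4Y) = 4^2*Var(X) + 4^2*Var(Y) + 2*4*4*Cov(X,Y)
= 16*3 + 16*5 + 32*3
= 48 + 80 + 96 = 224

224


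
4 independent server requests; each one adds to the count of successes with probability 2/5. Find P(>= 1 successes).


P(at least one) = 1 - P(none)
P(none) = (1 - 2/5)^4 = (3/5)^4 = 81/625
P(at least one) = 1 - 81/625 = 544/625

544/625


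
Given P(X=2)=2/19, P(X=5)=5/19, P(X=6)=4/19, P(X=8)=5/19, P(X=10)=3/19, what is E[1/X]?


E[1/X] = sum(g(x)*P(x))
= 1/2*2/19 + 1/5*5/19 + 1/6*4/19 + 1/8*5/19 + 1/10*3/19
= 431/2280

431/2280


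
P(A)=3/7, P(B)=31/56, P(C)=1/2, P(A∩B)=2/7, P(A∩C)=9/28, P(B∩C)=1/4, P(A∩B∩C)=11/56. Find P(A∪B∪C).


P(A∪B∪C) = P(A)+P(B)+P(C) - P(AB)-P(AC)-P(BC) + P(ABC)
= 3/7+31/56+1/2 - 2/7-9/28-1/4 + 11/56
= 23/28

23/28


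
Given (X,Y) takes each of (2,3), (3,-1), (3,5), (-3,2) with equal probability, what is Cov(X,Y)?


E[X]=5/4, E[Y]=9/4, E[XY]=3
Cov(X,Y) = E[XY] - E[X]E[Y] = 3 - 5/4*9/4 = 3/16

3/16


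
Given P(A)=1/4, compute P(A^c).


P(A') = 1 - P(A) = 1 - 1/4 = 3/4

3/4


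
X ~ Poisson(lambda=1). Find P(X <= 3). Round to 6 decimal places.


P(X<=3) = e^(-1)*1^0/0! + e^(-1)*1^1/1! + e^(-1)*1^2/2! + e^(-1)*1^3/3!
≈ 0.3678794412 + 0.3678794412 + 0.1839397206 + 0.0613132402
= 0.9810118432
≈ 0.981012

0.981012


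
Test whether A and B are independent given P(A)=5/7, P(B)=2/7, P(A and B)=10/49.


P(A)*P(B) = 5/7*2/7 = 10/49
P(A∩B) = 10/49, which equals P(A)P(B), so independent

Yes, A and B are independent


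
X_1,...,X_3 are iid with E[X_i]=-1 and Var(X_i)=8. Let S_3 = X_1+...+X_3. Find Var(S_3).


By independence, Var(S_n) = n*Var(X_1) = 3*8 = 24

24


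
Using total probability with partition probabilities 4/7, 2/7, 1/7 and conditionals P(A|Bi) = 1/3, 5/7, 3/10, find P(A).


P(A) = P(A|B1)P(B1) + P(A|B2)P(B2) + P(A|B3)P(B3)
= 1/3*4/7 + 5/7*2/7 + 3/10*1/7
= 4/21 + 10/49 + 3/70 = 643/1470

643/1470


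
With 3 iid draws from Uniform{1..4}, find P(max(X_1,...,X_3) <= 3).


P(max <= 3) = P(all X_i <= 3) = (P(X_1 <= 3))^3
= (3/4)^3 = 27/64

27/64


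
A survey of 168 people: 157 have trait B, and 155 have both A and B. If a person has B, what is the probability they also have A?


P(A|B) = P(A∩B)/P(B) = (155/168)/(157/168) = 155/157

155/157


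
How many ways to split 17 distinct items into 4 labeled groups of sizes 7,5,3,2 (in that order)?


17! = 355687428096000
Denominator: 7!=5040 * 5!=120 * 3!=6 * 2!=2
Coefficient = 355687428096000 / 7257600 = 49008960

49008960


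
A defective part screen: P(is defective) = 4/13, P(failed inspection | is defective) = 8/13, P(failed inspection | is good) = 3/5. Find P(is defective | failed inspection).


P(A) = P(A|B)P(B) + P(A|B')P(B') = 8/13*4/13 + 3/5*9/13 = 511/845
P(B|A) = P(A|B)P(B)/P(A) = (32/169)/(511/845) = 160/511

160/511


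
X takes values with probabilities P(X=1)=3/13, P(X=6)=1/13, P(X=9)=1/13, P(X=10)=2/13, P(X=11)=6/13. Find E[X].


E[X] = sum(x * P(x))
= 1*3/13 + 6*1/13 + 9*1/13 + 10*2/13 + 11*6/13
= 8

8


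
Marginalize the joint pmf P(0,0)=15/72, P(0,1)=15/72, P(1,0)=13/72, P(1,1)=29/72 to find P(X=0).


P(X=0) = P(0,0)+P(0,1) = 15/72 + 15/72 = 30/72 = 5/12

5/12


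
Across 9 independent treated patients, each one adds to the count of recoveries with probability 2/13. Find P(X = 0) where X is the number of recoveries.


P(X=0) = C(9,0) * p^0 * (1-p)^9
= 1 * 1 * 2357947691/10604499373
= 2357947691/10604499373

2357947691/10604499373


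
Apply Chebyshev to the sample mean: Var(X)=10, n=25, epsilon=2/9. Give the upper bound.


Var(Xbar) = Var(X)/n = 10/25
Chebyshev: P(|Xbar-mu| >= 2/9) <= Var(Xbar)/(2/9)^2 = (2/5)/(4/81) = 81/10
Bound exceeds 1, so trivial bound: 1

1


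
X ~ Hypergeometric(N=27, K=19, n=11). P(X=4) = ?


P(X=4) = C(19,4)*C(8,7) / C(27,11)
= 3876*8 / 13037895
= 31008/13037895 = 32/13455

32/13455


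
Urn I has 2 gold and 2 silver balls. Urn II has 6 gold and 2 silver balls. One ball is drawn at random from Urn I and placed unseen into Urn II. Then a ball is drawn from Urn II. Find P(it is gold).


P(transfer gold) = 2/4 = 1/2; P(transfer silver) = 1/2
If gold transferred: Urn II has 7 gold of 9, so P(gold|gold moved) = 7/9
If silver transferred: Urn II has 6 gold of 9, so P(gold|silver moved) = 2/3
By total probability: P(gold) = 1/2*7/9 + 1/2*2/3 = 13/18

13/18


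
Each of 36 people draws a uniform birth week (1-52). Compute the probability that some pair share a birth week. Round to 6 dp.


P(all different) = prod((52-i)/52 for i=0..35) = 0.000000
P(at least one match) = 1 - 0.000000 = 1.000000

1.000000


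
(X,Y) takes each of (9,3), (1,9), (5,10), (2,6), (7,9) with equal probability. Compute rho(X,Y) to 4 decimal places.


Cov(X,Y) = -3.3200, Var(X) = 8.9600, Var(Y) = 6.6400
rho = Cov/(sqrt(VarX)*sqrt(VarY)) = -0.4304

-0.4304


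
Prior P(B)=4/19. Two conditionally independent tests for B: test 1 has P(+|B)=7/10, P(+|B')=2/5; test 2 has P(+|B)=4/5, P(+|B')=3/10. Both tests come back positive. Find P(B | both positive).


After test 1: P(+) = 7/10*4/19 + 2/5*15/19 = 44/95
P(B|+) = (14/95)/(44/95) = 7/22
After test 2 (use post1 as new prior): P(+) = 4/5*7/22 + 3/10*15/22 = 101/220
P(B|+,+) = (14/55)/(101/220) = 56/101

56/101


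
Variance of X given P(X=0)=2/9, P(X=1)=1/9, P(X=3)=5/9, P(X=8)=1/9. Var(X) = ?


E[X] = 8/3, E[X^2] = 110/9
Var(X) = E[X^2] - (E[X])^2 = 110/9 - (8/3)^2 = 46/9

46/9


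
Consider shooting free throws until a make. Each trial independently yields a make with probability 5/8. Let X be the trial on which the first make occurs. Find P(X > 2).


P(X > 2) = P(first 2 trials all fail) = (1-p)^2 = (3/8)^2 = 9/64

9/64


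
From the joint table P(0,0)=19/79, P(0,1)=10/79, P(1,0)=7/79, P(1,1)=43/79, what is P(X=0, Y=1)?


Read from table: P(X=0, Y=1) = 10/79

10/79


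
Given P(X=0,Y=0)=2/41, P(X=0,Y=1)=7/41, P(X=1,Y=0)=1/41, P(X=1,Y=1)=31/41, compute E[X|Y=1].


P(Y=1) = 38/41
E[X|Y=1] = (0*7 + 1*31)/38 = 31/38

31/38


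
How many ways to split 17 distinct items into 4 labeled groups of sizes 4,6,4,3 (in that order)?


17! = 355687428096000
Denominator: 4!=24 * 6!=720 * 4!=24 * 3!=6
Coefficient = 355687428096000 / 2488320 = 142942800

142942800


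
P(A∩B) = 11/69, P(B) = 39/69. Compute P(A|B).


P(A|B) = P(A∩B)/P(B) = (11/69)/(39/69) = 11/39

11/39


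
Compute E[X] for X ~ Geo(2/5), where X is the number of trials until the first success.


For geometric (trials until first success), E[X] = 1/p = 1/(2/5) = 5/2

5/2


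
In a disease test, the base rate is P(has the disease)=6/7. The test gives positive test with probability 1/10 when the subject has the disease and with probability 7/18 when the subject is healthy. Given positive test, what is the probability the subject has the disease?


P(A) = P(A|B)P(B) + P(A|B')P(B') = 1/10*6/7 + 7/18*1/7 = 89/630
P(B|A) = P(A|B)P(B)/P(A) = (3/35)/(89/630) = 54/89

54/89


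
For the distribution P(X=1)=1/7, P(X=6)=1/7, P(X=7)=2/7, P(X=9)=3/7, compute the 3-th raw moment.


E[X^3] = sum(x^3 * P(x))
= 1*1/7 + 216*1/7 + 343*2/7 + 729*3/7
= 3090/7

3090/7


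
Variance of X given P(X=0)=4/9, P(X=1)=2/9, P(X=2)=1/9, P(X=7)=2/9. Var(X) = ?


E[X] = 2, E[X^2] = 104/9
Var(X) = E[X^2] - (E[X])^2 = 104/9 - (2)^2 = 68/9

68/9


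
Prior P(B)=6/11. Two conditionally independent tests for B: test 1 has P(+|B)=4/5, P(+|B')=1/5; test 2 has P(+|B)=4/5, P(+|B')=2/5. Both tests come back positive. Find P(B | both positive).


After test 1: P(+) = 4/5*6/11 + 1/5*5/11 = 29/55
P(B|+) = (24/55)/(29/55) = 24/29
After test 2 (use post1 as new prior): P(+) = 4/5*24/29 + 2/5*5/29 = 106/145
P(B|+,+) = (96/145)/(106/145) = 48/53

48/53


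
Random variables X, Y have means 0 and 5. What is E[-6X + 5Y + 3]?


E[-6X + 5Y + 3] = -6*E[X] + 5*E[Y] + 3
= (-6)*(0) + (5)*(5) + (3)
= 0 + 25 + 3 = 28

28


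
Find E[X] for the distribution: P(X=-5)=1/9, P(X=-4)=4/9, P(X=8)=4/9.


E[X] = sum(x * P(x))
= -5*1/9 - 4*4/9 + 8*4/9
= 11/9

11/9


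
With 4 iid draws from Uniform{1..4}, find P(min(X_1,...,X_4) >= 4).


P(min >= 4) = P(all X_i >= 4) = (P(X_1 >= 4))^4
= (1/4)^4 = 1/256

1/256


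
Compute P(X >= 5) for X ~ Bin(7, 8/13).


P(X>=5) = P(X=5) + P(X=6) + P(X=7)
= 17203200/62748517 + 9175040/62748517 + 2097152/62748517
= 28475392/62748517

28475392/62748517


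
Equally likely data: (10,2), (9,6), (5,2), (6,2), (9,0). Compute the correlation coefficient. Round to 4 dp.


Cov(X,Y) = 0.4800, Var(X) = 3.7600, Var(Y) = 3.8400
rho = Cov/(sqrt(VarX)*sqrt(VarY)) = 0.1263

0.1263


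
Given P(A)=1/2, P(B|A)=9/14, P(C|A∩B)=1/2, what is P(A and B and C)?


P(A∩B∩C) = P(A) * P(B|A) * P(C|A∩B)
= 1/2 * 9/14 * 1/2
= 9/28 * 1/2 = 9/56

9/56


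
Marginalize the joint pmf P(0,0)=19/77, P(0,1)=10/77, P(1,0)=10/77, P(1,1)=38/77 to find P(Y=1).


P(Y=1) = P(0,1)+P(1,1) = 10/77 + 38/77 = 48/77

48/77


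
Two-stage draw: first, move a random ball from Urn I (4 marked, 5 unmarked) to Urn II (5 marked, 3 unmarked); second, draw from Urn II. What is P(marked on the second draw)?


P(transfer marked) = 4/9; P(transfer unmarked) = 5/9
If marked transferred: Urn II has 6 marked of 9, so P(marked|marked moved) = 2/3
If unmarked transferred: Urn II has 5 marked of 9, so P(marked|unmarked moved) = 5/9
By total probability: P(marked) = 4/9*2/3 + 5/9*5/9 = 49/81

49/81


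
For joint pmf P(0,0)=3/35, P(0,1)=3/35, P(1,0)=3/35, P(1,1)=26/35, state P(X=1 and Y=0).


Read from table: P(X=1, Y=0) = 3/35

3/35


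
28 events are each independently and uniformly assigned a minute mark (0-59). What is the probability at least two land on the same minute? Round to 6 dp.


P(all different) = prod((60-i)/60 for i=0..27) = 0.000515
P(at least one match) = 1 - 0.000515 = 0.999485

0.999485


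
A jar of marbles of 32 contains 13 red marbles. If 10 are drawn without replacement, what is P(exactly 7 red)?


P(X=7) = C(13,7)*C(19,3) / C(32,10)
= 1716*969 / 64512240
= 1662804/64512240 = 10659/413540

10659/413540


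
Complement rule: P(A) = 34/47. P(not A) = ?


P(A') = 1 - P(A) = 1 - 34/47 = 13/47

13/47


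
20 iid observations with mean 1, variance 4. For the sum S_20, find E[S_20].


E[S_n] = n*E[X_1] = 20*1 = 20

20


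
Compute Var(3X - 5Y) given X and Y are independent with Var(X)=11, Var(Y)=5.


Independence => Cov(X,Y)=0
Var(3X - 5Y) = 3^2*Var(X) + (-5)^2*Var(Y)
= 9*11 + 25*5 = 224

224


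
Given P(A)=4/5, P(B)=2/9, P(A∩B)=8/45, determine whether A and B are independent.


P(A)*P(B) = 4/5*2/9 = 8/45
P(A∩B) = 8/45, which equals P(A)P(B), so independent

Yes, A and B are independent


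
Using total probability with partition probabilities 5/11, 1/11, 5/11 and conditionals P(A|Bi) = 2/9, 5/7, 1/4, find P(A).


P(A) = P(A|B1)P(B1) + P(A|B2)P(B2) + P(A|B3)P(B3)
= 2/9*5/11 + 5/7*1/11 + 1/4*5/11
= 10/99 + 5/77 + 5/44 = 775/2772

775/2772


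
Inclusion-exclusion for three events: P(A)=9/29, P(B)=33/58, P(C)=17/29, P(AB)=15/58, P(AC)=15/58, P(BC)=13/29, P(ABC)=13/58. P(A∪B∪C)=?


P(A∪B∪C) = P(A)+P(B)+P(C) - P(AB)-P(AC)-P(BC) + P(ABC)
= 9/29+33/58+17/29 - 15/58-15/58-13/29 + 13/58
= 21/29

21/29


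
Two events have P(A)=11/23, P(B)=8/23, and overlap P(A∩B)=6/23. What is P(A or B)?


P(A∪B) = P(A) + P(B) - P(A∩B)
= 11/23 + 8/23 - 6/23 = 13/23

13/23


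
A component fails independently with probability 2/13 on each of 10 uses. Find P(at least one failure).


P(at least one) = 1 - P(none)
P(none) = (1 - 2/13)^10 = (11/13)^10 = 25937424601/137858491849
P(at least one) = 1 - 25937424601/137858491849 = 111921067248/137858491849

111921067248/137858491849


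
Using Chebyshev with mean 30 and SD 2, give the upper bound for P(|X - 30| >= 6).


k = 6/2 = 3
Chebyshev: P(|X-mu| >= k*sigma) <= 1/k^2 = 1/3^2 = 1/9

1/9


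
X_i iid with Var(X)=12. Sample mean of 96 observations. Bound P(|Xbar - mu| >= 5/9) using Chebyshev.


Var(Xbar) = Var(X)/n = 12/96
Chebyshev: P(|Xbar-mu| >= 5/9) <= Var(Xbar)/(5/9)^2 = (1/8)/(25/81) = 81/200

81/200


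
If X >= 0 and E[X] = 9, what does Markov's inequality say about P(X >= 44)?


Markov: P(X >= a) <= E[X]/a
P(X >= 44) <= 9/44

9/44


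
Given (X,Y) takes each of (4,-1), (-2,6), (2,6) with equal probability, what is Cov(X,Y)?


E[X]=4/3, E[Y]=11/3, E[XY]=-4/3
Cov(X,Y) = E[XY] - E[X]E[Y] = -4/3 - 4/3*11/3 = -56/9

-56/9


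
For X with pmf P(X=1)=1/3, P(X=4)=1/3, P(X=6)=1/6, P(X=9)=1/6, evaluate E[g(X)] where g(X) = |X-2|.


E[|X-2|] = sum(g(x)*P(x))
= 1*1/3 + 2*1/3 + 4*1/6 + 7*1/6
= 17/6

17/6


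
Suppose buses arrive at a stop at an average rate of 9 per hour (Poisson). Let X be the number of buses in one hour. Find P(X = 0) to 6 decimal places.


P(X=0) = e^(-9) * 9^0 / 0!
≈ 0.0001234098041 * 1 / 1
≈ 0.000123

0.000123


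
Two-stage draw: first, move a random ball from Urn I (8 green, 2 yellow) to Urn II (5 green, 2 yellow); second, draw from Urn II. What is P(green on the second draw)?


P(transfer green) = 8/10 = 4/5; P(transfer yellow) = 1/5
If green transferred: Urn II has 6 green of 8, so P(green|green moved) = 3/4
If yellow transferred: Urn II has 5 green of 8, so P(green|yellow moved) = 5/8
By total probability: P(green) = 4/5*3/4 + 1/5*5/8 = 29/40

29/40


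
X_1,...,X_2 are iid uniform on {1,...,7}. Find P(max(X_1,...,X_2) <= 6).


P(max <= 6) = P(all X_i <= 6) = (P(X_1 <= 6))^2
= (6/7)^2 = 36/49

36/49


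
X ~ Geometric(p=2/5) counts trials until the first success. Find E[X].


For geometric (trials until first success), E[X] = 1/p = 1/(2/5) = 5/2

5/2


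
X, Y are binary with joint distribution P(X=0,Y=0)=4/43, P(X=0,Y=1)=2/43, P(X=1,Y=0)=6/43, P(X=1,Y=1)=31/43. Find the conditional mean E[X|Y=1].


P(Y=1) = 33/43
E[X|Y=1] = (0*2 + 1*31)/33 = 31/33

31/33


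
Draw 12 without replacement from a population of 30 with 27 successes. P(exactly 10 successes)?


P(X=10) = C(27,10)*C(3,2) / C(30,12)
= 8436285*3 / 86493225
= 25308855/86493225 = 297/1015

297/1015


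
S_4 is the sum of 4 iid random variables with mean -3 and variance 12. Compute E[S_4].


E[S_n] = n*E[X_1] = 4*-3 = -12

-12


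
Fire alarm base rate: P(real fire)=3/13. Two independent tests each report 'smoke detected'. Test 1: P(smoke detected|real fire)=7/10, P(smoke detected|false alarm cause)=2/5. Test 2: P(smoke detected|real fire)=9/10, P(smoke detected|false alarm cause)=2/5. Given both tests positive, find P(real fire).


After test 1: P(+) = 7/10*3/13 + 2/5*10/13 = 61/130
P(B|+) = (21/130)/(61/130) = 21/61
After test 2 (use post1 as new prior): P(+) = 9/10*21/61 + 2/5*40/61 = 349/610
P(B|+,+) = (189/610)/(349/610) = 189/349

189/349


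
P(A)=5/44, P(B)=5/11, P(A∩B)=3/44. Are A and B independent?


P(A)*P(B) = 5/44*5/11 = 25/484
P(A∩B) = 3/44 != 25/484, so not independent

No, A and B are not independent


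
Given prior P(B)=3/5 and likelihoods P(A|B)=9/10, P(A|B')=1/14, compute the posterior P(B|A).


P(A) = P(A|B)P(B) + P(A|B')P(B') = 9/10*3/5 + 1/14*2/5 = 199/350
P(B|A) = P(A|B)P(B)/P(A) = (27/50)/(199/350) = 189/199

189/199


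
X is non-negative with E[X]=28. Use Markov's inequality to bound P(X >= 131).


Markov: P(X >= a) <= E[X]/a
P(X >= 131) <= 28/131

28/131


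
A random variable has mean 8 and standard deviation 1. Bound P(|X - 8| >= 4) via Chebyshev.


k = 4/1 = 4
Chebyshev: P(|X-mu| >= k*sigma) <= 1/k^2 = 1/4^2 = 1/16

1/16


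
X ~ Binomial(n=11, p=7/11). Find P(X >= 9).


P(X>=9) = P(X=9) + P(X=10) + P(X=11)
= 3228288560/25937424601 + 1129900996/25937424601 + 1977326743/285311670611
= 49917411859/285311670611

49917411859/285311670611


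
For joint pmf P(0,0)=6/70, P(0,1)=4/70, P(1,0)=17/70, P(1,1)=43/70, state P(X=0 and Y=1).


Read from table: P(X=0, Y=1) = 4/70 = 2/35

2/35


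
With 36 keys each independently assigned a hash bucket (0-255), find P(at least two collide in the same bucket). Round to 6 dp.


P(all different) = prod((256-i)/256 for i=0..35) = 0.075524
P(at least one match) = 1 - 0.075524 = 0.924476

0.924476


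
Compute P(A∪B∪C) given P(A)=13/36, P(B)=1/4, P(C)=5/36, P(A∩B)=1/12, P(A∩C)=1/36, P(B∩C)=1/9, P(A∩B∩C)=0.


P(A∪B∪C) = P(A)+P(B)+P(C) - P(AB)-P(AC)-P(BC) + P(ABC)
= 13/36+1/4+5/36 - 1/12-1/36-1/9 + 0
= 19/36

19/36


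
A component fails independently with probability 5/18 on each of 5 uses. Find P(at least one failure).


P(at least one) = 1 - P(none)
P(none) = (1 - 5/18)^5 = (13/18)^5 = 371293/1889568
P(at least one) = 1 - 371293/1889568 = 1518275/1889568

1518275/1889568


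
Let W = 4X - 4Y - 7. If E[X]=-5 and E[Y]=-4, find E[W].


E[4X - 4Y - 7] = 4*E[X] - 4*E[Y] - 7
= (4)*(-5) + (-4)*(-4) + (-7)
= -20 + 16 - 7 = -11

-11


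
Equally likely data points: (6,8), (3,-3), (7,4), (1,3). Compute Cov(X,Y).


E[X]=17/4, E[Y]=3, E[XY]=35/2
Cov(X,Y) = E[XY] - E[X]E[Y] = 35/2 - 17/4*3 = 19/4

19/4


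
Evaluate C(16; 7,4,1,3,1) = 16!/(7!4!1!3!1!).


16! = 20922789888000
Denominator: 7!=5040 * 4!=24 * 1!=1 * 3!=6 * 1!=1
Coefficient = 20922789888000 / 725760 = 28828800

28828800


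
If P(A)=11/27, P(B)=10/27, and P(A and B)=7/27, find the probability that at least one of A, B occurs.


P(A∪B) = P(A) + P(B) - P(A∩B)
= 11/27 + 10/27 - 7/27 = 14/27

14/27


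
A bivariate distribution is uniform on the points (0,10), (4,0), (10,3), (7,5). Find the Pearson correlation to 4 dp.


Cov(X,Y) = -7.3750, Var(X) = 13.6875, Var(Y) = 13.2500
rho = Cov/(sqrt(VarX)*sqrt(VarY)) = -0.5476

-0.5476


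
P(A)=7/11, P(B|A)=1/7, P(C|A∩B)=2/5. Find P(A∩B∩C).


P(A∩B∩C) = P(A) * P(B|A) * P(C|A∩B)
= 7/11 * 1/7 * 2/5
= 1/11 * 2/5 = 2/55

2/55


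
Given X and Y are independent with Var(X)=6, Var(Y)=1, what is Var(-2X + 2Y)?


Independence => Cov(X,Y)=0
Var(-2X + 2Y) = (-2)^2*Var(X) + 2^2*Var(Y)
= 4*6 + 4*1 = 28

28


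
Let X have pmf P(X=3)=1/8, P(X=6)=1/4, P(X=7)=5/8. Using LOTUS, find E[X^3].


E[X^3] = sum(g(x)*P(x))
= 27*1/8 + 216*1/4 + 343*5/8
= 1087/4

1087/4


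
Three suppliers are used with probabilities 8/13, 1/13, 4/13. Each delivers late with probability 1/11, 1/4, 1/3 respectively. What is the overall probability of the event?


P(A) = P(A|B1)P(B1) + P(A|B2)P(B2) + P(A|B3)P(B3)
= 1/11*8/13 + 1/4*1/13 + 1/3*4/13
= 8/143 + 1/52 + 4/39 = 305/1716

305/1716


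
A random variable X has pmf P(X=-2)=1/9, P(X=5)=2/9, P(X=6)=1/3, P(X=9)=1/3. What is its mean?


E[X] = sum(x * P(x))
= -2*1/9 + 5*2/9 + 6*1/3 + 9*1/3
= 53/9

53/9


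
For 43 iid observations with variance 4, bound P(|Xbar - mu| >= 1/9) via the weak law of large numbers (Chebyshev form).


Var(Xbar) = Var(X)/n = 4/43
Chebyshev: P(|Xbar-mu| >= 1/9) <= Var(Xbar)/(1/9)^2 = (4/43)/(1/81) = 324/43
Bound exceeds 1, so trivial bound: 1

1


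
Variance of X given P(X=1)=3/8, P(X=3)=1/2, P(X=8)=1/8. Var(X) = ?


E[X] = 23/8, E[X^2] = 103/8
Var(X) = E[X^2] - (E[X])^2 = 103/8 - (23/8)^2 = 295/64

295/64


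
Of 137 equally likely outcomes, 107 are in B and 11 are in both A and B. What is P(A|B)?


P(A|B) = P(A∩B)/P(B) = (11/137)/(107/137) = 11/107

11/107


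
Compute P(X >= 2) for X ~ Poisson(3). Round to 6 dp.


P(X>=2) = 1 - P(X<=1) = 1 - (e^(-3)*3^0/0! + e^(-3)*3^1/1!)
≈ 1 - (0.0497870684 + 0.1493612051)
= 1 - 0.1991482735 = 0.8008517265
≈ 0.800852

0.800852


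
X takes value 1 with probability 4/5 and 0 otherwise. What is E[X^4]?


For Bernoulli: X in {0,1}
E[X^4] = 0^4*(1-4/5) + 1^4*4/5 = 4/5

4/5


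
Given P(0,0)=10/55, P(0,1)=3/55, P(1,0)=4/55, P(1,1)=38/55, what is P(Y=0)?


P(Y=0) = P(0,0)+P(1,0) = 10/55 + 4/55 = 14/55

14/55


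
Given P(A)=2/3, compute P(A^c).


P(A') = 1 - P(A) = 1 - 2/3 = 1/3

1/3


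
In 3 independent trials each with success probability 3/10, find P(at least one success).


P(at least one) = 1 - P(none)
P(none) = (1 - 3/10)^3 = (7/10)^3 = 343/1000
P(at least one) = 1 - 343/1000 = 657/1000

657/1000


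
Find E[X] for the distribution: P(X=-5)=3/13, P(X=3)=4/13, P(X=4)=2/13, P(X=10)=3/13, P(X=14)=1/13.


E[X] = sum(x * P(x))
= -5*3/13 + 3*4/13 + 4*2/13 + 10*3/13 + 14*1/13
= 49/13

49/13


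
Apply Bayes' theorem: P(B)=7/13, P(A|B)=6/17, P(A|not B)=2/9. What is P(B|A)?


P(A) = P(A|B)P(B) + P(A|B')P(B') = 6/17*7/13 + 2/9*6/13 = 194/663
P(B|A) = P(A|B)P(B)/P(A) = (42/221)/(194/663) = 63/97

63/97


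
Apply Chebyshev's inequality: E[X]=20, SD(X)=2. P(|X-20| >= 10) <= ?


k = 10/2 = 5
Chebyshev: P(|X-mu| >= k*sigma) <= 1/k^2 = 1/5^2 = 1/25

1/25


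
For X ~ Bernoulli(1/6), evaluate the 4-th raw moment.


For Bernoulli: X in {0,1}
E[X^4] = 0^4*(1-1/6) + 1^4*1/6 = 1/6

1/6


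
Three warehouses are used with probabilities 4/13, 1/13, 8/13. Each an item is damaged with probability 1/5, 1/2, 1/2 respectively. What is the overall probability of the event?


P(A) = P(A|B1)P(B1) + P(A|B2)P(B2) + P(A|B3)P(B3)
= 1/5*4/13 + 1/2*1/13 + 1/2*8/13
= 4/65 + 1/26 + 4/13 = 53/130

53/130


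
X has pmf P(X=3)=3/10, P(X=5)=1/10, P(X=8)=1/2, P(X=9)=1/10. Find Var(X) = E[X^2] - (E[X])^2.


E[X] = 63/10, E[X^2] = 453/10
Var(X) = E[X^2] - (E[X])^2 = 453/10 - (63/10)^2 = 561/100

561/100


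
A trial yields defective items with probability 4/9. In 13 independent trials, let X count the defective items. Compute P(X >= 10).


P(X>=10) = P(X=10) + P(X=11) + P(X=12) + P(X=13)
= 37486592000/2541865828329 + 2726297600/847288609443 + 1090519040/2541865828329 + 67108864/2541865828329
= 46823112704/2541865828329

46823112704/2541865828329


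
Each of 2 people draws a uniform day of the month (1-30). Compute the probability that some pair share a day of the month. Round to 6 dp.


P(all different) = prod((30-i)/30 for i=0..1) = 0.966667
P(at least one match) = 1 - 0.966667 = 0.033333

0.033333


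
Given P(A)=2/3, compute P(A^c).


P(A') = 1 - P(A) = 1 - 2/3 = 1/3

1/3


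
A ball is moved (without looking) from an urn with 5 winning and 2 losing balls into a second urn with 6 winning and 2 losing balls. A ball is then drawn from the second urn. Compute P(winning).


P(transfer winning) = 5/7; P(transfer losing) = 2/7
If winning transferred: Urn II has 7 winning of 9, so P(winning|winning moved) = 7/9
If losing transferred: Urn II has 6 winning of 9, so P(winning|losing moved) = 2/3
By total probability: P(winning) = 5/7*7/9 + 2/7*2/3 = 47/63

47/63


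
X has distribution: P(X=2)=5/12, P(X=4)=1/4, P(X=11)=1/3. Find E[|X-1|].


E[|X-1|] = sum(g(x)*P(x))
= 1*5/12 + 3*1/4 + 10*1/3
= 9/2

9/2


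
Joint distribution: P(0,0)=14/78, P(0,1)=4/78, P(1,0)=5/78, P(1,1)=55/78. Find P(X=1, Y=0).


Read from table: P(X=1, Y=0) = 5/78

5/78


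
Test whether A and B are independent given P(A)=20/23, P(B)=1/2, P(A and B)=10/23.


P(A)*P(B) = 20/23*1/2 = 10/23
P(A∩B) = 10/23, which equals P(A)P(B), so independent

Yes, A and B are independent


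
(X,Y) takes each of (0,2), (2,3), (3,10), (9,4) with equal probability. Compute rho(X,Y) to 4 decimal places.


Cov(X,Y) = 1.3750, Var(X) = 11.2500, Var(Y) = 9.6875
rho = Cov/(sqrt(VarX)*sqrt(VarY)) = 0.1317

0.1317


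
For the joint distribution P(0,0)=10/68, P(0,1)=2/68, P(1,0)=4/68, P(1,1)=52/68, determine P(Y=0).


P(Y=0) = P(0,0)+P(1,0) = 10/68 + 4/68 = 14/68 = 7/34

7/34


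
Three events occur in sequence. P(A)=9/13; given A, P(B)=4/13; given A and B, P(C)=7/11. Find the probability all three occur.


P(A∩B∩C) = P(A) * P(B|A) * P(C|A∩B)
= 9/13 * 4/13 * 7/11
= 36/169 * 7/11 = 252/1859

252/1859


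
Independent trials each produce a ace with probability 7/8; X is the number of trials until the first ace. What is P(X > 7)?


P(X > 7) = P(first 7 trials all fail) = (1-p)^7 = (1/8)^7 = 1/2097152

1/2097152


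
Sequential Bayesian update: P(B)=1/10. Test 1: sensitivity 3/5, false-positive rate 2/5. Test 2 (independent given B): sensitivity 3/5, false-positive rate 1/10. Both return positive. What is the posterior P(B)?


After test 1: P(+) = 3/5*1/10 + 2/5*9/10 = 21/50
P(B|+) = (3/50)/(21/50) = 1/7
After test 2 (use post1 as new prior): P(+) = 3/5*1/7 + 1/10*6/7 = 6/35
P(B|+,+) = (3/35)/(6/35) = 1/2

1/2


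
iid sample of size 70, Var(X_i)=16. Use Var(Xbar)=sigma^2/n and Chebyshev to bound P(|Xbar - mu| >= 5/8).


Var(Xbar) = Var(X)/n = 16/70
Chebyshev: P(|Xbar-mu| >= 5/8) <= Var(Xbar)/(5/8)^2 = (8/35)/(25/64) = 512/875

512/875


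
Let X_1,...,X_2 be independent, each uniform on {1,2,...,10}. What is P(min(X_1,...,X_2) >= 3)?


P(min >= 3) = P(all X_i >= 3) = (P(X_1 >= 3))^2
= (8/10)^2 = (4/5)^2 = 16/25

16/25


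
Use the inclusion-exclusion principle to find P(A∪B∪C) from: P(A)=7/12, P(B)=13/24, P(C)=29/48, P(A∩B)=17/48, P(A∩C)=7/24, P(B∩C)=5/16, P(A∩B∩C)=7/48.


P(A∪B∪C) = P(A)+P(B)+P(C) - P(AB)-P(AC)-P(BC) + P(ABC)
= 7/12+13/24+29/48 - 17/48-7/24-5/16 + 7/48
= 11/12

11/12


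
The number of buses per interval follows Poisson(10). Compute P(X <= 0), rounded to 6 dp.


P(X<=0) = e^(-10)*10^0/0!
≈ 0.0000453999
≈ 0.000045

0.000045


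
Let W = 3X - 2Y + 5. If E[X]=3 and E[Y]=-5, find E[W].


E[3X - 2Y + 5] = 3*E[X] - 2*E[Y] + 5
= (3)*(3) + (-2)*(-5) + (5)
= 9 + 10 + 5 = 24

24
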